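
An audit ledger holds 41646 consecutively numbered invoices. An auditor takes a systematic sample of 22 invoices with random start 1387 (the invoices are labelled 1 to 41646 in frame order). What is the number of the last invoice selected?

41140

k = 41646/22 = 1893
22nd selection = r + (22−1)·k = 1387 + 21×1893 = 1387 + 39753 = 41140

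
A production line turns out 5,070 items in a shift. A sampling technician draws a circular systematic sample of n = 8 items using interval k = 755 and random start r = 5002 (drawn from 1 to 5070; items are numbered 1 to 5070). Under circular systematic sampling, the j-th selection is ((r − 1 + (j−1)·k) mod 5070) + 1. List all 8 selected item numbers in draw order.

Selection 1: 5002
Selection 2: 5002 + 755 = 5757 → 5757 − 5070 = 687
Selection 3: 687 + 755 = 1442
Selection 4: 1442 + 755 = 2197
Selection 5: 2197 + 755 = 2952
Selection 6: 2952 + 755 = 3707
Selection 7: 3707 + 755 = 4462
Selection 8: 4462 + 755 = 5217 → 5217 − 5070 = 147

5002, 687, 1442, 2197, 2952, 3707, 4462, 147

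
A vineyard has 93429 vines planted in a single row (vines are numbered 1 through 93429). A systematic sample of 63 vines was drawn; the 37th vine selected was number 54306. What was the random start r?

918

k = 93429/63 = 1483
r = 54306 − (37−1)×1483 = 54306 − 53388 = 918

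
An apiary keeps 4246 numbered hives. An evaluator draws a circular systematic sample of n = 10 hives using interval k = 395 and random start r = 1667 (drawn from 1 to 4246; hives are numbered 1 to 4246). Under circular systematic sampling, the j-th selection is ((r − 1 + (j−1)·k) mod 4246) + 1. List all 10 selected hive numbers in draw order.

Selection 1: 1667
Selection 2: 1667 + 395 = 2062
Selection 3: 2062 + 395 = 2457
Selection 4: 2457 + 395 = 2852
Selection 5: 2852 + 395 = 3247
Selection 6: 3247 + 395 = 3642
Selection 7: 3642 + 395 = 4037
Selection 8: 4037 + 395 = 4432 → 4432 − 4246 = 186
Selection 9: 186 + 395 = 581
Selection 10: 581 + 395 = 976

1667, 2062, 2457, 2852, 3247, 3642, 4037, 186, 581, 976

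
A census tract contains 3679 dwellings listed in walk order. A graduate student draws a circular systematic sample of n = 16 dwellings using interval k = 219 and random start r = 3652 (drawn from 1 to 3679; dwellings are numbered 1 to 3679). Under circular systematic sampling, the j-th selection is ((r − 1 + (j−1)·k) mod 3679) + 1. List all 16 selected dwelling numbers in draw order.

Selection 1: 3652
Selection 2: 3652 + 219 = 3871 → 3871 − 3679 = 192
Selection 3: 192 + 219 = 411
Selection 4: 411 + 219 = 630
Selection 5: 630 + 219 = 849
Selection 6: 849 + 219 = 1068
Selection 7: 1068 + 219 = 1287
Selection 8: 1287 + 219 = 1506
Selection 9: 1506 + 219 = 1725
Selection 10: 1725 + 219 = 1944
Selection 11: 1944 + 219 = 2163
Selection 12: 2163 + 219 = 2382
Selection 13: 2382 + 219 = 2601
Selection 14: 2601 + 219 = 2820
Selection 15: 2820 + 219 = 3039
Selection 16: 3039 + 219 = 3258

3652, 192, 411, 630, 849, 1068, 1287, 1506, 1725, 1944, 2163, 2382, 2601, 2820, 3039, 3258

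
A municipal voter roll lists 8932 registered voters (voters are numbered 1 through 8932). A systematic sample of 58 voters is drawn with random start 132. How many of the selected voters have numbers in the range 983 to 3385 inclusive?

k = 8932/58 = 154
First selection ≥ 983: 132 + ⌈(983−132)/154⌉·154 = 132 + 6×154 = 1056
Last selection ≤ 3385: 132 + ⌊(3385−132)/154⌋·154 = 132 + 21×154 = 3366
Count = 21 − 6 + 1 = 16

16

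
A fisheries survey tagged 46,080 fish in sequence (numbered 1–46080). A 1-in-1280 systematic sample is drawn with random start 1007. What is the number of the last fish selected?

k = 1280
36th selection = r + (36−1)·k = 1007 + 35×1280 = 1007 + 44800 = 45807

45807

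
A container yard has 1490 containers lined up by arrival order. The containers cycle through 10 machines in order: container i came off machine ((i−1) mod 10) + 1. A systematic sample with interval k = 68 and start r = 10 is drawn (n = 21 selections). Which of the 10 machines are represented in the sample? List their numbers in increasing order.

2, 4, 6, 8, 10

Consecutive selections differ by k = 68, so their machine numbers differ by 68 mod 10 = 8.
gcd(68, 10) = 2, so the sample visits 10/2 = 5 distinct residues mod 10.
Start 10 is machine 10; the machines hit are 2, 4, 6, 8, 10.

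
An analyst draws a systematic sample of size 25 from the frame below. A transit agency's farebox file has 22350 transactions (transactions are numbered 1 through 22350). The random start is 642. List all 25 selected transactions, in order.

642, 1536, 2430, 3324, 4218, 5112, 6006, 6900, 7794, 8688, 9582, 10476, 11370, 12264, 13158, 14052, 14946, 15840, 16734, 17628, 18522, 19416, 20310, 21204, 22098

k = N/n = 22350/25 = 894
transaction 1: 642
transaction 2: 642 + 894 = 1536
transaction 3: 1536 + 894 = 2430
transaction 4: 2430 + 894 = 3324
transaction 5: 3324 + 894 = 4218
transaction 6: 4218 + 894 = 5112
transaction 7: 5112 + 894 = 6006
transaction 8: 6006 + 894 = 6900
transaction 9: 6900 + 894 = 7794
transaction 10: 7794 + 894 = 8688
transaction 11: 8688 + 894 = 9582
transaction 12: 9582 + 894 = 10476
transaction 13: 10476 + 894 = 11370
transaction 14: 11370 + 894 = 12264
transaction 15: 12264 + 894 = 13158
transaction 16: 13158 + 894 = 14052
transaction 17: 14052 + 894 = 14946
transaction 18: 14946 + 894 = 15840
transaction 19: 15840 + 894 = 16734
transaction 20: 16734 + 894 = 17628
transaction 21: 17628 + 894 = 18522
transaction 22: 18522 + 894 = 19416
transaction 23: 19416 + 894 = 20310
transaction 24: 20310 + 894 = 21204
transaction 25: 21204 + 894 = 22098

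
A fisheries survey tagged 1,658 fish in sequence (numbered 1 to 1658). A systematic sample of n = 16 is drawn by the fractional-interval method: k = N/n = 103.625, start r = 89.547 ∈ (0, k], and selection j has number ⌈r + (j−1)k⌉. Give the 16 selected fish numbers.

90, 194, 297, 401, 505, 608, 712, 815, 919, 1023, 1126, 1230, 1334, 1437, 1541, 1644

j=1: r + 0k = 89.547 → ⌈·⌉ = 90
j=2: r + 1k = 193.172 → ⌈·⌉ = 194
j=3: r + 2k = 296.797 → ⌈·⌉ = 297
j=4: r + 3k = 400.422 → ⌈·⌉ = 401
j=5: r + 4k = 504.047 → ⌈·⌉ = 505
j=6: r + 5k = 607.672 → ⌈·⌉ = 608
j=7: r + 6k = 711.297 → ⌈·⌉ = 712
j=8: r + 7k = 814.922 → ⌈·⌉ = 815
j=9: r + 8k = 918.547 → ⌈·⌉ = 919
j=10: r + 9k = 1022.172 → ⌈·⌉ = 1023
j=11: r + 10k = 1125.797 → ⌈·⌉ = 1126
j=12: r + 11k = 1229.422 → ⌈·⌉ = 1230
j=13: r + 12k = 1333.047 → ⌈·⌉ = 1334
j=14: r + 13k = 1436.672 → ⌈·⌉ = 1437
j=15: r + 14k = 1540.297 → ⌈·⌉ = 1541
j=16: r + 15k = 1643.922 → ⌈·⌉ = 1644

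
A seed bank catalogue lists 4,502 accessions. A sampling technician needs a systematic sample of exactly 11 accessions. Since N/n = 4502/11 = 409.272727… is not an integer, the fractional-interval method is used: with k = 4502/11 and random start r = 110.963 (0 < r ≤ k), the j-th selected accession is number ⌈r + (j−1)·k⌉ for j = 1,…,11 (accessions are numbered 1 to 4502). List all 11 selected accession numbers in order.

j=1: r + 0k = 110.963 → ⌈·⌉ = 111
j=2: r + 1k = 520.235727… → ⌈·⌉ = 521
j=3: r + 2k = 929.508454… → ⌈·⌉ = 930
j=4: r + 3k = 1338.781181… → ⌈·⌉ = 1339
j=5: r + 4k = 1748.053909… → ⌈·⌉ = 1749
j=6: r + 5k = 2157.326636… → ⌈·⌉ = 2158
j=7: r + 6k = 2566.599363… → ⌈·⌉ = 2567
j=8: r + 7k = 2975.872090… → ⌈·⌉ = 2976
j=9: r + 8k = 3385.144818… → ⌈·⌉ = 3386
j=10: r + 9k = 3794.417545… → ⌈·⌉ = 3795
j=11: r + 10k = 4203.690272… → ⌈·⌉ = 4204

111, 521, 930, 1339, 1749, 2158, 2567, 2976, 3386, 3795, 4204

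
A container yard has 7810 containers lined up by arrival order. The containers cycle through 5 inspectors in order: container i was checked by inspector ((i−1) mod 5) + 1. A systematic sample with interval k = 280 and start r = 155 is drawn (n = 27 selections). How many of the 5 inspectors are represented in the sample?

1

Consecutive selections differ by k = 280, so their inspector numbers differ by 280 mod 5 = 0.
gcd(280, 5) = 5, so the sample visits 5/5 = 1 distinct residues mod 5.
Start 155 is inspector 5; the inspectors hit are 5.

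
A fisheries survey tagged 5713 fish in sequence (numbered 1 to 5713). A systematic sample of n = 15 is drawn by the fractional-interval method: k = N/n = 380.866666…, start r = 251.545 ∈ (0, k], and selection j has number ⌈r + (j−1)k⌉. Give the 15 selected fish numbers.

j=1: r + 0k = 251.545 → ⌈·⌉ = 252
j=2: r + 1k = 632.411666… → ⌈·⌉ = 633
j=3: r + 2k = 1013.278333… → ⌈·⌉ = 1014
j=4: r + 3k = 1394.145 → ⌈·⌉ = 1395
j=5: r + 4k = 1775.011666… → ⌈·⌉ = 1776
j=6: r + 5k = 2155.878333… → ⌈·⌉ = 2156
j=7: r + 6k = 2536.745 → ⌈·⌉ = 2537
j=8: r + 7k = 2917.611666… → ⌈·⌉ = 2918
j=9: r + 8k = 3298.478333… → ⌈·⌉ = 3299
j=10: r + 9k = 3679.345 → ⌈·⌉ = 3680
j=11: r + 10k = 4060.211666… → ⌈·⌉ = 4061
j=12: r + 11k = 4441.078333… → ⌈·⌉ = 4442
j=13: r + 12k = 4821.945 → ⌈·⌉ = 4822
j=14: r + 13k = 5202.811666… → ⌈·⌉ = 5203
j=15: r + 14k = 5583.678333… → ⌈·⌉ = 5584

252, 633, 1014, 1395, 1776, 2156, 2537, 2918, 3299, 3680, 4061, 4442, 4822, 5203, 5584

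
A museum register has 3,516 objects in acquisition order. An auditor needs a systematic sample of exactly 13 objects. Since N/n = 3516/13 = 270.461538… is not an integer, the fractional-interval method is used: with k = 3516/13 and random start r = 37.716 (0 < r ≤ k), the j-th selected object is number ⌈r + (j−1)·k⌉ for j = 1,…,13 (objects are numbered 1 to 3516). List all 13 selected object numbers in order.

j=1: r + 0k = 37.716 → ⌈·⌉ = 38
j=2: r + 1k = 308.177538… → ⌈·⌉ = 309
j=3: r + 2k = 578.639076… → ⌈·⌉ = 579
j=4: r + 3k = 849.100615… → ⌈·⌉ = 850
j=5: r + 4k = 1119.562153… → ⌈·⌉ = 1120
j=6: r + 5k = 1390.023692… → ⌈·⌉ = 1391
j=7: r + 6k = 1660.485230… → ⌈·⌉ = 1661
j=8: r + 7k = 1930.946769… → ⌈·⌉ = 1931
j=9: r + 8k = 2201.408307… → ⌈·⌉ = 2202
j=10: r + 9k = 2471.869846… → ⌈·⌉ = 2472
j=11: r + 10k = 2742.331384… → ⌈·⌉ = 2743
j=12: r + 11k = 3012.792923… → ⌈·⌉ = 3013
j=13: r + 12k = 3283.254461… → ⌈·⌉ = 3284

38, 309, 579, 850, 1120, 1391, 1661, 1931, 2202, 2472, 2743, 3013, 3284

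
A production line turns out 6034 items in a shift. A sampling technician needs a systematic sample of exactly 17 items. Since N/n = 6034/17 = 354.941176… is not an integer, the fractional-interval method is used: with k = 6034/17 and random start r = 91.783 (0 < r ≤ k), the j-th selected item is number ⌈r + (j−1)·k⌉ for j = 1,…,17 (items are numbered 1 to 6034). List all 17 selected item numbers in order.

92, 447, 802, 1157, 1512, 1867, 2222, 2577, 2932, 3287, 3642, 3997, 4352, 4707, 5061, 5416, 5771

j=1: r + 0k = 91.783 → ⌈·⌉ = 92
j=2: r + 1k = 446.724176… → ⌈·⌉ = 447
j=3: r + 2k = 801.665352… → ⌈·⌉ = 802
j=4: r + 3k = 1156.606529… → ⌈·⌉ = 1157
j=5: r + 4k = 1511.547705… → ⌈·⌉ = 1512
j=6: r + 5k = 1866.488882… → ⌈·⌉ = 1867
j=7: r + 6k = 2221.430058… → ⌈·⌉ = 2222
j=8: r + 7k = 2576.371235… → ⌈·⌉ = 2577
j=9: r + 8k = 2931.312411… → ⌈·⌉ = 2932
j=10: r + 9k = 3286.253588… → ⌈·⌉ = 3287
j=11: r + 10k = 3641.194764… → ⌈·⌉ = 3642
j=12: r + 11k = 3996.135941… → ⌈·⌉ = 3997
j=13: r + 12k = 4351.077117… → ⌈·⌉ = 4352
j=14: r + 13k = 4706.018294… → ⌈·⌉ = 4707
j=15: r + 14k = 5060.959470… → ⌈·⌉ = 5061
j=16: r + 15k = 5415.900647… → ⌈·⌉ = 5416
j=17: r + 16k = 5770.841823… → ⌈·⌉ = 5771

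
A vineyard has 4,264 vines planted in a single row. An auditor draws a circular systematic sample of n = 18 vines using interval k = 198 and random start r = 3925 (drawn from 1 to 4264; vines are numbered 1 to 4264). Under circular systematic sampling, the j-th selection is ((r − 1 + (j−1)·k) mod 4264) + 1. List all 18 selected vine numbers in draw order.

3925, 4123, 57, 255, 453, 651, 849, 1047, 1245, 1443, 1641, 1839, 2037, 2235, 2433, 2631, 2829, 3027

Selection 1: 3925
Selection 2: 3925 + 198 = 4123
Selection 3: 4123 + 198 = 4321 → 4321 − 4264 = 57
Selection 4: 57 + 198 = 255
Selection 5: 255 + 198 = 453
Selection 6: 453 + 198 = 651
Selection 7: 651 + 198 = 849
Selection 8: 849 + 198 = 1047
Selection 9: 1047 + 198 = 1245
Selection 10: 1245 + 198 = 1443
Selection 11: 1443 + 198 = 1641
Selection 12: 1641 + 198 = 1839
Selection 13: 1839 + 198 = 2037
Selection 14: 2037 + 198 = 2235
Selection 15: 2235 + 198 = 2433
Selection 16: 2433 + 198 = 2631
Selection 17: 2631 + 198 = 2829
Selection 18: 2829 + 198 = 3027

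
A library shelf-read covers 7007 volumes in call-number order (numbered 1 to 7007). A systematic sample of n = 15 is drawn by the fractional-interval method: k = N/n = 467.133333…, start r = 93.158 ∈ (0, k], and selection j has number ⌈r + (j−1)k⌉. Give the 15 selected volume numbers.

94, 561, 1028, 1495, 1962, 2429, 2896, 3364, 3831, 4298, 4765, 5232, 5699, 6166, 6634

j=1: r + 0k = 93.158 → ⌈·⌉ = 94
j=2: r + 1k = 560.291333… → ⌈·⌉ = 561
j=3: r + 2k = 1027.424666… → ⌈·⌉ = 1028
j=4: r + 3k = 1494.558 → ⌈·⌉ = 1495
j=5: r + 4k = 1961.691333… → ⌈·⌉ = 1962
j=6: r + 5k = 2428.824666… → ⌈·⌉ = 2429
j=7: r + 6k = 2895.958 → ⌈·⌉ = 2896
j=8: r + 7k = 3363.091333… → ⌈·⌉ = 3364
j=9: r + 8k = 3830.224666… → ⌈·⌉ = 3831
j=10: r + 9k = 4297.358 → ⌈·⌉ = 4298
j=11: r + 10k = 4764.491333… → ⌈·⌉ = 4765
j=12: r + 11k = 5231.624666… → ⌈·⌉ = 5232
j=13: r + 12k = 5698.758 → ⌈·⌉ = 5699
j=14: r + 13k = 6165.891333… → ⌈·⌉ = 6166
j=15: r + 14k = 6633.024666… → ⌈·⌉ = 6634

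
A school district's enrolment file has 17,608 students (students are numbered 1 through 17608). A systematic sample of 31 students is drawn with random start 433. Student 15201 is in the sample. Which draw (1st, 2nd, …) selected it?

k = 17608/31 = 568
position = (15201 − 433)/568 + 1 = 14768/568 + 1 = 26 + 1 = 27

27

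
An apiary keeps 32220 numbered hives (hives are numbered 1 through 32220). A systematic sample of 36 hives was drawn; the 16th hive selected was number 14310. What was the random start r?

885

k = 32220/36 = 895
r = 14310 − (16−1)×895 = 14310 − 13425 = 885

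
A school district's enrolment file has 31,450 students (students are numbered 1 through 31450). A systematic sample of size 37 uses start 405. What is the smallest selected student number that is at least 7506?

k = 31450/37 = 850
Steps past start: ⌈(7506 − 405)/850⌉ = ⌈7101/850⌉ = 9
Selected student: 405 + 9×850 = 8055

8055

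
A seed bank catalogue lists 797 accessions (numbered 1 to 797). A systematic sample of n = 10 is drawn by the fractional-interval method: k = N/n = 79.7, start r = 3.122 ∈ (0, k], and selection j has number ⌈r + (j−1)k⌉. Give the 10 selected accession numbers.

4, 83, 163, 243, 322, 402, 482, 562, 641, 721

j=1: r + 0k = 3.122 → ⌈·⌉ = 4
j=2: r + 1k = 82.822 → ⌈·⌉ = 83
j=3: r + 2k = 162.522 → ⌈·⌉ = 163
j=4: r + 3k = 242.222 → ⌈·⌉ = 243
j=5: r + 4k = 321.922 → ⌈·⌉ = 322
j=6: r + 5k = 401.622 → ⌈·⌉ = 402
j=7: r + 6k = 481.322 → ⌈·⌉ = 482
j=8: r + 7k = 561.022 → ⌈·⌉ = 562
j=9: r + 8k = 640.722 → ⌈·⌉ = 641
j=10: r + 9k = 720.422 → ⌈·⌉ = 721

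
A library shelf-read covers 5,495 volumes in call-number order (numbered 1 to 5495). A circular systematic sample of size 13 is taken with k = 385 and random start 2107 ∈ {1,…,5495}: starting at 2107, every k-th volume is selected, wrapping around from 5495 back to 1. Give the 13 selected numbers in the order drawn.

2107, 2492, 2877, 3262, 3647, 4032, 4417, 4802, 5187, 77, 462, 847, 1232

Selection 1: 2107
Selection 2: 2107 + 385 = 2492
Selection 3: 2492 + 385 = 2877
Selection 4: 2877 + 385 = 3262
Selection 5: 3262 + 385 = 3647
Selection 6: 3647 + 385 = 4032
Selection 7: 4032 + 385 = 4417
Selection 8: 4417 + 385 = 4802
Selection 9: 4802 + 385 = 5187
Selection 10: 5187 + 385 = 5572 → 5572 − 5495 = 77
Selection 11: 77 + 385 = 462
Selection 12: 462 + 385 = 847
Selection 13: 847 + 385 = 1232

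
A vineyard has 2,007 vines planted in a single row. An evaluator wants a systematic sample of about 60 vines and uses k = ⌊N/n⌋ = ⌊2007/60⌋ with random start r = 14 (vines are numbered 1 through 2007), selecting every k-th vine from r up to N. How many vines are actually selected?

61

k = ⌊2007/60⌋ = 33
Achieved size = ⌊(2007 − 14)/33⌋ + 1 = ⌊1993/33⌋ + 1 = 60 + 1 = 61
(last selection: 14 + 60×33 = 1994 ≤ 2007; next would be 2027 > 2007)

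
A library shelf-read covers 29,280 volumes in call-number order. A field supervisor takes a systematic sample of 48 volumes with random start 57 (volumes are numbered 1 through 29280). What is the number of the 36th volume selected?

k = 29280/48 = 610
36th selection = r + (36−1)·k = 57 + 35×610 = 57 + 21350 = 21407

21407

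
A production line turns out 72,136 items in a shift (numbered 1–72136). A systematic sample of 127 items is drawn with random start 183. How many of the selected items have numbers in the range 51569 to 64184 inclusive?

22

k = 72136/127 = 568
First selection ≥ 51569: 183 + ⌈(51569−183)/568⌉·568 = 183 + 91×568 = 51871
Last selection ≤ 64184: 183 + ⌊(64184−183)/568⌋·568 = 183 + 112×568 = 63799
Count = 112 − 91 + 1 = 22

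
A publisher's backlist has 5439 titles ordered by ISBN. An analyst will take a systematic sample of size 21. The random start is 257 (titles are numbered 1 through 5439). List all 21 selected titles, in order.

257, 516, 775, 1034, 1293, 1552, 1811, 2070, 2329, 2588, 2847, 3106, 3365, 3624, 3883, 4142, 4401, 4660, 4919, 5178, 5437

k = N/n = 5439/21 = 259
title 1: 257
title 2: 257 + 259 = 516
title 3: 516 + 259 = 775
title 4: 775 + 259 = 1034
title 5: 1034 + 259 = 1293
title 6: 1293 + 259 = 1552
title 7: 1552 + 259 = 1811
title 8: 1811 + 259 = 2070
title 9: 2070 + 259 = 2329
title 10: 2329 + 259 = 2588
title 11: 2588 + 259 = 2847
title 12: 2847 + 259 = 3106
title 13: 3106 + 259 = 3365
title 14: 3365 + 259 = 3624
title 15: 3624 + 259 = 3883
title 16: 3883 + 259 = 4142
title 17: 4142 + 259 = 4401
title 18: 4401 + 259 = 4660
title 19: 4660 + 259 = 4919
title 20: 4919 + 259 = 5178
title 21: 5178 + 259 = 5437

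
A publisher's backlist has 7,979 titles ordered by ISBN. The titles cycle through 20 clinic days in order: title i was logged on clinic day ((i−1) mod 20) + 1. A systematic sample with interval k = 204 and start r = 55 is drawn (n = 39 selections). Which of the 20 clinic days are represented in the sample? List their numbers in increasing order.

3, 7, 11, 15, 19

Consecutive selections differ by k = 204, so their clinic day numbers differ by 204 mod 20 = 4.
gcd(204, 20) = 4, so the sample visits 20/4 = 5 distinct residues mod 20.
Start 55 is clinic day 15; the clinic days hit are 3, 7, 11, 15, 19.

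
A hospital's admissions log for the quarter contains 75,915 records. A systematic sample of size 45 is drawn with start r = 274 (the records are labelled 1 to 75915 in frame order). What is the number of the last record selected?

k = 75915/45 = 1687
45th selection = r + (45−1)·k = 274 + 44×1687 = 274 + 74228 = 74502

74502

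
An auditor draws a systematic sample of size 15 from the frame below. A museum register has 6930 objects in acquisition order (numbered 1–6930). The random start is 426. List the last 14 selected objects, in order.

888, 1350, 1812, 2274, 2736, 3198, 3660, 4122, 4584, 5046, 5508, 5970, 6432, 6894

k = N/n = 6930/15 = 462
2nd selection = 426 + 1×462 = 888
3rd: 888 + 462 = 1350
4th: 1350 + 462 = 1812
5th: 1812 + 462 = 2274
6th: 2274 + 462 = 2736
7th: 2736 + 462 = 3198
8th: 3198 + 462 = 3660
9th: 3660 + 462 = 4122
10th: 4122 + 462 = 4584
11th: 4584 + 462 = 5046
12th: 5046 + 462 = 5508
13th: 5508 + 462 = 5970
14th: 5970 + 462 = 6432
15th: 6432 + 462 = 6894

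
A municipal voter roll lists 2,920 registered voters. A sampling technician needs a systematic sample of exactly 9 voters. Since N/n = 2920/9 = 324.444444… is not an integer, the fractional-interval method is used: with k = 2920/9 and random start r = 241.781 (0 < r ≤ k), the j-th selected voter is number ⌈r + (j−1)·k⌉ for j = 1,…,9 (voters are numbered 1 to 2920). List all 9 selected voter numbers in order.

242, 567, 891, 1216, 1540, 1865, 2189, 2513, 2838

j=1: r + 0k = 241.781 → ⌈·⌉ = 242
j=2: r + 1k = 566.225444… → ⌈·⌉ = 567
j=3: r + 2k = 890.669888… → ⌈·⌉ = 891
j=4: r + 3k = 1215.114333… → ⌈·⌉ = 1216
j=5: r + 4k = 1539.558777… → ⌈·⌉ = 1540
j=6: r + 5k = 1864.003222… → ⌈·⌉ = 1865
j=7: r + 6k = 2188.447666… → ⌈·⌉ = 2189
j=8: r + 7k = 2512.892111… → ⌈·⌉ = 2513
j=9: r + 8k = 2837.336555… → ⌈·⌉ = 2838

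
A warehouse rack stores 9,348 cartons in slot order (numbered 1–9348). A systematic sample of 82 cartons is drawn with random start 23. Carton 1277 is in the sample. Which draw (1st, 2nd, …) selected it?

k = 9348/82 = 114
position = (1277 − 23)/114 + 1 = 1254/114 + 1 = 11 + 1 = 12

12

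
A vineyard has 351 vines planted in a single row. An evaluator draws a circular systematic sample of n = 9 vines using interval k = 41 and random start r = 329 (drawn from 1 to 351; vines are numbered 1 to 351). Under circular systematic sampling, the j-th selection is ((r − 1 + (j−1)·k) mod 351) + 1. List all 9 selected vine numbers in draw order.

Selection 1: 329
Selection 2: 329 + 41 = 370 → 370 − 351 = 19
Selection 3: 19 + 41 = 60
Selection 4: 60 + 41 = 101
Selection 5: 101 + 41 = 142
Selection 6: 142 + 41 = 183
Selection 7: 183 + 41 = 224
Selection 8: 224 + 41 = 265
Selection 9: 265 + 41 = 306

329, 19, 60, 101, 142, 183, 224, 265, 306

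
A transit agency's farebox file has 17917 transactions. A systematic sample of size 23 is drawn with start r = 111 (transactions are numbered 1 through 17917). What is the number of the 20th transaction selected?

14912

k = 17917/23 = 779
20th selection = r + (20−1)·k = 111 + 19×779 = 111 + 14801 = 14912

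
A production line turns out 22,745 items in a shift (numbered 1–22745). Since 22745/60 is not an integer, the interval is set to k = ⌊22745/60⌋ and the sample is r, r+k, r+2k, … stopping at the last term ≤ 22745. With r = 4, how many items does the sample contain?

61

k = ⌊22745/60⌋ = 379
Achieved size = ⌊(22745 − 4)/379⌋ + 1 = ⌊22741/379⌋ + 1 = 60 + 1 = 61
(last selection: 4 + 60×379 = 22744 ≤ 22745; next would be 23123 > 22745)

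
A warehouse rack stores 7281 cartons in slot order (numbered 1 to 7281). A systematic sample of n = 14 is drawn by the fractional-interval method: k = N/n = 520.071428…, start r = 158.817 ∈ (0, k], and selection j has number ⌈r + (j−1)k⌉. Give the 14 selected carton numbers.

j=1: r + 0k = 158.817 → ⌈·⌉ = 159
j=2: r + 1k = 678.888428… → ⌈·⌉ = 679
j=3: r + 2k = 1198.959857… → ⌈·⌉ = 1199
j=4: r + 3k = 1719.031285… → ⌈·⌉ = 1720
j=5: r + 4k = 2239.102714… → ⌈·⌉ = 2240
j=6: r + 5k = 2759.174142… → ⌈·⌉ = 2760
j=7: r + 6k = 3279.245571… → ⌈·⌉ = 3280
j=8: r + 7k = 3799.317 → ⌈·⌉ = 3800
j=9: r + 8k = 4319.388428… → ⌈·⌉ = 4320
j=10: r + 9k = 4839.459857… → ⌈·⌉ = 4840
j=11: r + 10k = 5359.531285… → ⌈·⌉ = 5360
j=12: r + 11k = 5879.602714… → ⌈·⌉ = 5880
j=13: r + 12k = 6399.674142… → ⌈·⌉ = 6400
j=14: r + 13k = 6919.745571… → ⌈·⌉ = 6920

159, 679, 1199, 1720, 2240, 2760, 3280, 3800, 4320, 4840, 5360, 5880, 6400, 6920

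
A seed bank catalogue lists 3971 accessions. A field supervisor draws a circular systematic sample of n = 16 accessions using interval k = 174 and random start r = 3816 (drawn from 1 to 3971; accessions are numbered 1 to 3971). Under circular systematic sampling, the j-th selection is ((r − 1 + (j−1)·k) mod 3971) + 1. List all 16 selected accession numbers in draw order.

Selection 1: 3816
Selection 2: 3816 + 174 = 3990 → 3990 − 3971 = 19
Selection 3: 19 + 174 = 193
Selection 4: 193 + 174 = 367
Selection 5: 367 + 174 = 541
Selection 6: 541 + 174 = 715
Selection 7: 715 + 174 = 889
Selection 8: 889 + 174 = 1063
Selection 9: 1063 + 174 = 1237
Selection 10: 1237 + 174 = 1411
Selection 11: 1411 + 174 = 1585
Selection 12: 1585 + 174 = 1759
Selection 13: 1759 + 174 = 1933
Selection 14: 1933 + 174 = 2107
Selection 15: 2107 + 174 = 2281
Selection 16: 2281 + 174 = 2455

3816, 19, 193, 367, 541, 715, 889, 1063, 1237, 1411, 1585, 1759, 1933, 2107, 2281, 2455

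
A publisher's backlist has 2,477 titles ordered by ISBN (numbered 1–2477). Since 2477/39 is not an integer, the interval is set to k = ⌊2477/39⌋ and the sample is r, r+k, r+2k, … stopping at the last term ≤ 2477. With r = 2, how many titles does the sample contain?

40

k = ⌊2477/39⌋ = 63
Achieved size = ⌊(2477 − 2)/63⌋ + 1 = ⌊2475/63⌋ + 1 = 39 + 1 = 40
(last selection: 2 + 39×63 = 2459 ≤ 2477; next would be 2522 > 2477)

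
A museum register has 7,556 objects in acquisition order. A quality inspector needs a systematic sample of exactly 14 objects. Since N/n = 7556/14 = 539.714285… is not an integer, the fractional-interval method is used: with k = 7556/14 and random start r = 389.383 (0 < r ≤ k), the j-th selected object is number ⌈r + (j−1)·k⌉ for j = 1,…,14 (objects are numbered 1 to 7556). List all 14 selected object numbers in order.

390, 930, 1469, 2009, 2549, 3088, 3628, 4168, 4708, 5247, 5787, 6327, 6866, 7406

j=1: r + 0k = 389.383 → ⌈·⌉ = 390
j=2: r + 1k = 929.097285… → ⌈·⌉ = 930
j=3: r + 2k = 1468.811571… → ⌈·⌉ = 1469
j=4: r + 3k = 2008.525857… → ⌈·⌉ = 2009
j=5: r + 4k = 2548.240142… → ⌈·⌉ = 2549
j=6: r + 5k = 3087.954428… → ⌈·⌉ = 3088
j=7: r + 6k = 3627.668714… → ⌈·⌉ = 3628
j=8: r + 7k = 4167.383 → ⌈·⌉ = 4168
j=9: r + 8k = 4707.097285… → ⌈·⌉ = 4708
j=10: r + 9k = 5246.811571… → ⌈·⌉ = 5247
j=11: r + 10k = 5786.525857… → ⌈·⌉ = 5787
j=12: r + 11k = 6326.240142… → ⌈·⌉ = 6327
j=13: r + 12k = 6865.954428… → ⌈·⌉ = 6866
j=14: r + 13k = 7405.668714… → ⌈·⌉ = 7406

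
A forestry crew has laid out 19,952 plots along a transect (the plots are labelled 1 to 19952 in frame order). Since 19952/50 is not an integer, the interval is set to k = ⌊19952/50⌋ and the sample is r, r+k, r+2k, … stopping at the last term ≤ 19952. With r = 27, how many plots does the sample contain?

50

k = ⌊19952/50⌋ = 399
Achieved size = ⌊(19952 − 27)/399⌋ + 1 = ⌊19925/399⌋ + 1 = 49 + 1 = 50
(last selection: 27 + 49×399 = 19578 ≤ 19952; next would be 19977 > 19952)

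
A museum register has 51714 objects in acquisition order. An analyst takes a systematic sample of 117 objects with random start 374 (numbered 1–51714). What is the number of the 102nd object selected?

k = 51714/117 = 442
102nd selection = r + (102−1)·k = 374 + 101×442 = 374 + 44642 = 45016

45016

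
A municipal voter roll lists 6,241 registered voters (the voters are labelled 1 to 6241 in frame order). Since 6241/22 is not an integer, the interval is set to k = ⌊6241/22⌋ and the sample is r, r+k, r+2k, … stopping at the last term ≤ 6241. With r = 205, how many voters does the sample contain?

22

k = ⌊6241/22⌋ = 283
Achieved size = ⌊(6241 − 205)/283⌋ + 1 = ⌊6036/283⌋ + 1 = 21 + 1 = 22
(last selection: 205 + 21×283 = 6148 ≤ 6241; next would be 6431 > 6241)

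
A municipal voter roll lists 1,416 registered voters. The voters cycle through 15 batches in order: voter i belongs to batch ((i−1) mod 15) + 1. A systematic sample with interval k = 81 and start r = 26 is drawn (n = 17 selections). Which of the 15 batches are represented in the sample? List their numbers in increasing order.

Consecutive selections differ by k = 81, so their batch numbers differ by 81 mod 15 = 6.
gcd(81, 15) = 3, so the sample visits 15/3 = 5 distinct residues mod 15.
Start 26 is batch 11; the batches hit are 2, 5, 8, 11, 14.

2, 5, 8, 11, 14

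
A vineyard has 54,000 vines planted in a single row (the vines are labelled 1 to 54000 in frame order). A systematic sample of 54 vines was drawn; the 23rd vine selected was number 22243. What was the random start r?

243

k = 54000/54 = 1000
r = 22243 − (23−1)×1000 = 22243 − 22000 = 243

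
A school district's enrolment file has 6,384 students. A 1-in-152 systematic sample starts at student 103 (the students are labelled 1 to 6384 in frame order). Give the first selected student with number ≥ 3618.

3751

k = 152
Steps past start: ⌈(3618 − 103)/152⌉ = ⌈3515/152⌉ = 24
Selected student: 103 + 24×152 = 3751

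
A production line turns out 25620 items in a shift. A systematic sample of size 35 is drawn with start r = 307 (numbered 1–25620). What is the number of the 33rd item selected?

23731

k = 25620/35 = 732
33rd selection = r + (33−1)·k = 307 + 32×732 = 307 + 23424 = 23731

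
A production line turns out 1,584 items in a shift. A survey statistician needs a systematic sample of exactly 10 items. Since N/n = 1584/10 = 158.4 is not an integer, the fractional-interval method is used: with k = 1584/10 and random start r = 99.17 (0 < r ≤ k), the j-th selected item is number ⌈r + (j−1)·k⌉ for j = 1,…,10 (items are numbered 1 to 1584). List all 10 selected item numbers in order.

j=1: r + 0k = 99.17 → ⌈·⌉ = 100
j=2: r + 1k = 257.57 → ⌈·⌉ = 258
j=3: r + 2k = 415.97 → ⌈·⌉ = 416
j=4: r + 3k = 574.37 → ⌈·⌉ = 575
j=5: r + 4k = 732.77 → ⌈·⌉ = 733
j=6: r + 5k = 891.17 → ⌈·⌉ = 892
j=7: r + 6k = 1049.57 → ⌈·⌉ = 1050
j=8: r + 7k = 1207.97 → ⌈·⌉ = 1208
j=9: r + 8k = 1366.37 → ⌈·⌉ = 1367
j=10: r + 9k = 1524.77 → ⌈·⌉ = 1525

100, 258, 416, 575, 733, 892, 1050, 1208, 1367, 1525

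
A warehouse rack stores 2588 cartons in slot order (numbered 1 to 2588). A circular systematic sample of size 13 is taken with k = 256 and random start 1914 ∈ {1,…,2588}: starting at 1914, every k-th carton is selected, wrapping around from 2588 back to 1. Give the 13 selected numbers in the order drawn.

Selection 1: 1914
Selection 2: 1914 + 256 = 2170
Selection 3: 2170 + 256 = 2426
Selection 4: 2426 + 256 = 2682 → 2682 − 2588 = 94
Selection 5: 94 + 256 = 350
Selection 6: 350 + 256 = 606
Selection 7: 606 + 256 = 862
Selection 8: 862 + 256 = 1118
Selection 9: 1118 + 256 = 1374
Selection 10: 1374 + 256 = 1630
Selection 11: 1630 + 256 = 1886
Selection 12: 1886 + 256 = 2142
Selection 13: 2142 + 256 = 2398

1914, 2170, 2426, 94, 350, 606, 862, 1118, 1374, 1630, 1886, 2142, 2398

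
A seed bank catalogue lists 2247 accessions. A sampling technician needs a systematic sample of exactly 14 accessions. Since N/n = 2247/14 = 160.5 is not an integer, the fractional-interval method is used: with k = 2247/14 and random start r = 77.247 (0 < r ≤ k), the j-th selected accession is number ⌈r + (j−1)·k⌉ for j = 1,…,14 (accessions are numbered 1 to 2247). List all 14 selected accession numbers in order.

78, 238, 399, 559, 720, 880, 1041, 1201, 1362, 1522, 1683, 1843, 2004, 2164

j=1: r + 0k = 77.247 → ⌈·⌉ = 78
j=2: r + 1k = 237.747 → ⌈·⌉ = 238
j=3: r + 2k = 398.247 → ⌈·⌉ = 399
j=4: r + 3k = 558.747 → ⌈·⌉ = 559
j=5: r + 4k = 719.247 → ⌈·⌉ = 720
j=6: r + 5k = 879.747 → ⌈·⌉ = 880
j=7: r + 6k = 1040.247 → ⌈·⌉ = 1041
j=8: r + 7k = 1200.747 → ⌈·⌉ = 1201
j=9: r + 8k = 1361.247 → ⌈·⌉ = 1362
j=10: r + 9k = 1521.747 → ⌈·⌉ = 1522
j=11: r + 10k = 1682.247 → ⌈·⌉ = 1683
j=12: r + 11k = 1842.747 → ⌈·⌉ = 1843
j=13: r + 12k = 2003.247 → ⌈·⌉ = 2004
j=14: r + 13k = 2163.747 → ⌈·⌉ = 2164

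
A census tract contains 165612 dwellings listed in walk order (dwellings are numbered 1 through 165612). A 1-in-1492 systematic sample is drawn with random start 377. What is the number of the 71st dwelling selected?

k = 1492
71st selection = r + (71−1)·k = 377 + 70×1492 = 377 + 104440 = 104817

104817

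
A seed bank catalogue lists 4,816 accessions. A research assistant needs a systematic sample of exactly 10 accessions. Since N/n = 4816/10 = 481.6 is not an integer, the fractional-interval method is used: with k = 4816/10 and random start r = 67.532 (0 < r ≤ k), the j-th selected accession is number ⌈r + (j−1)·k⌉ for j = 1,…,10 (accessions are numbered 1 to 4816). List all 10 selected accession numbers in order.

j=1: r + 0k = 67.532 → ⌈·⌉ = 68
j=2: r + 1k = 549.132 → ⌈·⌉ = 550
j=3: r + 2k = 1030.732 → ⌈·⌉ = 1031
j=4: r + 3k = 1512.332 → ⌈·⌉ = 1513
j=5: r + 4k = 1993.932 → ⌈·⌉ = 1994
j=6: r + 5k = 2475.532 → ⌈·⌉ = 2476
j=7: r + 6k = 2957.132 → ⌈·⌉ = 2958
j=8: r + 7k = 3438.732 → ⌈·⌉ = 3439
j=9: r + 8k = 3920.332 → ⌈·⌉ = 3921
j=10: r + 9k = 4401.932 → ⌈·⌉ = 4402

68, 550, 1031, 1513, 1994, 2476, 2958, 3439, 3921, 4402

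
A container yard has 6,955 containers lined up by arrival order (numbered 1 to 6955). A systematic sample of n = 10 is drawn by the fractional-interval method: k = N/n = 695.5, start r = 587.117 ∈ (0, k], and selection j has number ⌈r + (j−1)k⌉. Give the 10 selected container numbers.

588, 1283, 1979, 2674, 3370, 4065, 4761, 5456, 6152, 6847

j=1: r + 0k = 587.117 → ⌈·⌉ = 588
j=2: r + 1k = 1282.617 → ⌈·⌉ = 1283
j=3: r + 2k = 1978.117 → ⌈·⌉ = 1979
j=4: r + 3k = 2673.617 → ⌈·⌉ = 2674
j=5: r + 4k = 3369.117 → ⌈·⌉ = 3370
j=6: r + 5k = 4064.617 → ⌈·⌉ = 4065
j=7: r + 6k = 4760.117 → ⌈·⌉ = 4761
j=8: r + 7k = 5455.617 → ⌈·⌉ = 5456
j=9: r + 8k = 6151.117 → ⌈·⌉ = 6152
j=10: r + 9k = 6846.617 → ⌈·⌉ = 6847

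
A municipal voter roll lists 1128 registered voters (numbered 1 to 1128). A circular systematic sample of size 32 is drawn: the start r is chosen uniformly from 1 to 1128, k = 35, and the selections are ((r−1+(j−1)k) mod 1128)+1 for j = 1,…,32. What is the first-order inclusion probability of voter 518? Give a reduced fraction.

4/141

For each position j, as r ranges over 1…1128 the j-th selection hits every voter exactly once, so voter 518 is selected for exactly 32 of the 1128 starts.
Inclusion probability = 32/1128 = 4/141.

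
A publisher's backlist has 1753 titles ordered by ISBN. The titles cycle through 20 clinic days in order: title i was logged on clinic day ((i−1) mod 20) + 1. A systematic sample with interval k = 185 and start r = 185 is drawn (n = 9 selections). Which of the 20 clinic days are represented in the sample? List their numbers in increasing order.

5, 10, 15, 20

Consecutive selections differ by k = 185, so their clinic day numbers differ by 185 mod 20 = 5.
gcd(185, 20) = 5, so the sample visits 20/5 = 4 distinct residues mod 20.
Start 185 is clinic day 5; the clinic days hit are 5, 10, 15, 20.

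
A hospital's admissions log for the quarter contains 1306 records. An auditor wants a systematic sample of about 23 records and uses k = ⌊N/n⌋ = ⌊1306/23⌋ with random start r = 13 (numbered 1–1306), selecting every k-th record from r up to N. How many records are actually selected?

k = ⌊1306/23⌋ = 56
Achieved size = ⌊(1306 − 13)/56⌋ + 1 = ⌊1293/56⌋ + 1 = 23 + 1 = 24
(last selection: 13 + 23×56 = 1301 ≤ 1306; next would be 1357 > 1306)

24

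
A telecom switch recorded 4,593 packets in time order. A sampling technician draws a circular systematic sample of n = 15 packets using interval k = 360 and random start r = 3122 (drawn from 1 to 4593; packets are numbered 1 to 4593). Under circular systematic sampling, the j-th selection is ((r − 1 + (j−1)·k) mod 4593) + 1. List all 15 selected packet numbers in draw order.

Selection 1: 3122
Selection 2: 3122 + 360 = 3482
Selection 3: 3482 + 360 = 3842
Selection 4: 3842 + 360 = 4202
Selection 5: 4202 + 360 = 4562
Selection 6: 4562 + 360 = 4922 → 4922 − 4593 = 329
Selection 7: 329 + 360 = 689
Selection 8: 689 + 360 = 1049
Selection 9: 1049 + 360 = 1409
Selection 10: 1409 + 360 = 1769
Selection 11: 1769 + 360 = 2129
Selection 12: 2129 + 360 = 2489
Selection 13: 2489 + 360 = 2849
Selection 14: 2849 + 360 = 3209
Selection 15: 3209 + 360 = 3569

3122, 3482, 3842, 4202, 4562, 329, 689, 1049, 1409, 1769, 2129, 2489, 2849, 3209, 3569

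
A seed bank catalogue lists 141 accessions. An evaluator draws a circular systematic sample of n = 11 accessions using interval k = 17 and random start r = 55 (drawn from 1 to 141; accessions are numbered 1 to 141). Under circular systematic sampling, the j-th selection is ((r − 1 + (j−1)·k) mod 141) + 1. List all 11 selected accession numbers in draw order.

Selection 1: 55
Selection 2: 55 + 17 = 72
Selection 3: 72 + 17 = 89
Selection 4: 89 + 17 = 106
Selection 5: 106 + 17 = 123
Selection 6: 123 + 17 = 140
Selection 7: 140 + 17 = 157 → 157 − 141 = 16
Selection 8: 16 + 17 = 33
Selection 9: 33 + 17 = 50
Selection 10: 50 + 17 = 67
Selection 11: 67 + 17 = 84

55, 72, 89, 106, 123, 140, 16, 33, 50, 67, 84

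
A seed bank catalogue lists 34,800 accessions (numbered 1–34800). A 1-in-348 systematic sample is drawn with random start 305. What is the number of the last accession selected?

k = 348
100th selection = r + (100−1)·k = 305 + 99×348 = 305 + 34452 = 34757

34757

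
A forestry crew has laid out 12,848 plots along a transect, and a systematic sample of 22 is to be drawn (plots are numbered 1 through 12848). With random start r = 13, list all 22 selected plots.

k = N/n = 12848/22 = 584
plot 1: 13
plot 2: 13 + 584 = 597
plot 3: 597 + 584 = 1181
plot 4: 1181 + 584 = 1765
plot 5: 1765 + 584 = 2349
plot 6: 2349 + 584 = 2933
plot 7: 2933 + 584 = 3517
plot 8: 3517 + 584 = 4101
plot 9: 4101 + 584 = 4685
plot 10: 4685 + 584 = 5269
plot 11: 5269 + 584 = 5853
plot 12: 5853 + 584 = 6437
plot 13: 6437 + 584 = 7021
plot 14: 7021 + 584 = 7605
plot 15: 7605 + 584 = 8189
plot 16: 8189 + 584 = 8773
plot 17: 8773 + 584 = 9357
plot 18: 9357 + 584 = 9941
plot 19: 9941 + 584 = 10525
plot 20: 10525 + 584 = 11109
plot 21: 11109 + 584 = 11693
plot 22: 11693 + 584 = 12277

13, 597, 1181, 1765, 2349, 2933, 3517, 4101, 4685, 5269, 5853, 6437, 7021, 7605, 8189, 8773, 9357, 9941, 10525, 11109, 11693, 12277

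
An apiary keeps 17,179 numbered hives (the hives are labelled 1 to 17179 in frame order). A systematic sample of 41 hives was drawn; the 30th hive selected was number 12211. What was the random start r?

60

k = 17179/41 = 419
r = 12211 − (30−1)×419 = 12211 − 12151 = 60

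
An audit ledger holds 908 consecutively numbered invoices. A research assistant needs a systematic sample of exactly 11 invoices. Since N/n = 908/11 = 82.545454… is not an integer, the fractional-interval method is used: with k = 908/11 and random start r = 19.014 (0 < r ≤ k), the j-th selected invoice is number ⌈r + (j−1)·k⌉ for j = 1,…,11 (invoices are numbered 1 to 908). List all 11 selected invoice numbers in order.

j=1: r + 0k = 19.014 → ⌈·⌉ = 20
j=2: r + 1k = 101.559454… → ⌈·⌉ = 102
j=3: r + 2k = 184.104909… → ⌈·⌉ = 185
j=4: r + 3k = 266.650363… → ⌈·⌉ = 267
j=5: r + 4k = 349.195818… → ⌈·⌉ = 350
j=6: r + 5k = 431.741272… → ⌈·⌉ = 432
j=7: r + 6k = 514.286727… → ⌈·⌉ = 515
j=8: r + 7k = 596.832181… → ⌈·⌉ = 597
j=9: r + 8k = 679.377636… → ⌈·⌉ = 680
j=10: r + 9k = 761.923090… → ⌈·⌉ = 762
j=11: r + 10k = 844.468545… → ⌈·⌉ = 845

20, 102, 185, 267, 350, 432, 515, 597, 680, 762, 845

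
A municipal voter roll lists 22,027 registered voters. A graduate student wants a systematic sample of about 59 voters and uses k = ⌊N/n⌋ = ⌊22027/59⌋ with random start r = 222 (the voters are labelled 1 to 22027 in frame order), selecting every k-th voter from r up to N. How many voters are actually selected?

k = ⌊22027/59⌋ = 373
Achieved size = ⌊(22027 − 222)/373⌋ + 1 = ⌊21805/373⌋ + 1 = 58 + 1 = 59
(last selection: 222 + 58×373 = 21856 ≤ 22027; next would be 22229 > 22027)

59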